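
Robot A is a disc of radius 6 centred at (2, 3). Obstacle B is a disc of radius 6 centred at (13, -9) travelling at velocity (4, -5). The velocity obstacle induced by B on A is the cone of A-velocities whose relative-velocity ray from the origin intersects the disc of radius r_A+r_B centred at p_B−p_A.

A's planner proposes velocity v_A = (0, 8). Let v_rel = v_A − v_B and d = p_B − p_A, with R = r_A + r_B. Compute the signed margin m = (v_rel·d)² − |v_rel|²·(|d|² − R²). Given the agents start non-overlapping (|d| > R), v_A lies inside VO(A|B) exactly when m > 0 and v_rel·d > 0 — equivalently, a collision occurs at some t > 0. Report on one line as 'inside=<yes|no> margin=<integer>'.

d = (11, -12),  |d|² = 265;  R = 6+6 = 12,  c = 265−12² = 121
v_rel = (-4, 13),  |v_rel|² = 185;  v_rel·d = (-4)·(11) + (13)·(-12) = -200
185·t² + 400·t + 121 = 0  ⇒  m = (-200)² − 185·121 = 17615
m = 17615 > 0,  v_rel·d = -200 < 0  ⇒  outside

inside=no margin=17615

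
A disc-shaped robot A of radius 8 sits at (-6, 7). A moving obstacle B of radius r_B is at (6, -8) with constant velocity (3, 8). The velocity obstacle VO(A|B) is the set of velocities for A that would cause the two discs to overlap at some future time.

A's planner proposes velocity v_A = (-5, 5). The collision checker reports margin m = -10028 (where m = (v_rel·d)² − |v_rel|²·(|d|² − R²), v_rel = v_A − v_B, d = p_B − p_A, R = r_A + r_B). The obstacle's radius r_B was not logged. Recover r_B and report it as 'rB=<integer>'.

m = -10028
d = (12, -15);  v_rel = (-8, -3),  |v_rel|² = 73
v_rel×d = (-8)·(-15) − (-3)·(12) = 156
since m = R²·73 − 156²:  R² = (24336 + -10028) / 73 = 196
R = √196 = 14  ⇒  r_B = 14 − 8 = 6

rB=6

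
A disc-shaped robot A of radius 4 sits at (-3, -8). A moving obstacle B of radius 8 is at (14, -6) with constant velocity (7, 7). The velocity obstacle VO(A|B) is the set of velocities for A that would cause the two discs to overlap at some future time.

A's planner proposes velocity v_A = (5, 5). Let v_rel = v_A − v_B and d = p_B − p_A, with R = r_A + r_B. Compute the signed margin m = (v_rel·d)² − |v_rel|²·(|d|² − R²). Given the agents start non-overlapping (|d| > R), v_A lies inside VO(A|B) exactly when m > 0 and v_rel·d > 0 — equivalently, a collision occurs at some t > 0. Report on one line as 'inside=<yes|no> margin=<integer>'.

d = (17, 2),  |d|² = 293;  R = 4+8 = 12,  c = 293−12² = 149
v_rel = (-2, -2),  |v_rel|² = 8;  v_rel·d = (-2)·(17) + (-2)·(2) = -38
8·t² + 76·t + 149 = 0  ⇒  m = (-38)² − 8·149 = 252
m = 252 > 0,  v_rel·d = -38 < 0  ⇒  outside

inside=no margin=252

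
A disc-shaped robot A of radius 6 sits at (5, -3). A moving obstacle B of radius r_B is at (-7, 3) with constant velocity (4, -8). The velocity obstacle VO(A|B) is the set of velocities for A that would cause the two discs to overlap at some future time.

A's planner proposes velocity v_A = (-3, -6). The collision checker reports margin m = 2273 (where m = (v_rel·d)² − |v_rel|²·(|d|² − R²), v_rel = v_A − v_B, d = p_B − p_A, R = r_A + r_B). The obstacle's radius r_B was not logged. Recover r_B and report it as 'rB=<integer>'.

m = 2273
d = (-12, 6);  v_rel = (-7, 2),  |v_rel|² = 53
v_rel×d = (-7)·(6) − (2)·(-12) = -18
since m = R²·53 − (-18)²:  R² = (324 + 2273) / 53 = 49
R = √49 = 7  ⇒  r_B = 7 − 6 = 1

rB=1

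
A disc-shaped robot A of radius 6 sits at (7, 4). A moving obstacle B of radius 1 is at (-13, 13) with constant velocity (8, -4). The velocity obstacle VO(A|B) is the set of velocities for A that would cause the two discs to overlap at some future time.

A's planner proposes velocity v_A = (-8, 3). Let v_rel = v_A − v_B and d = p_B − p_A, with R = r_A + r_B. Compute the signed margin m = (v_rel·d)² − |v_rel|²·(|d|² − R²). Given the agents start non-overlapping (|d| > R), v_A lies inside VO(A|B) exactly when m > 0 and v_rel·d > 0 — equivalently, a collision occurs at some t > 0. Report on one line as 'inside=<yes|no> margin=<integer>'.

d = (-20, 9),  |d|² = 481;  R = 6+1 = 7,  c = 481−7² = 432
v_rel = (-16, 7),  |v_rel|² = 305;  v_rel·d = (-16)·(-20) + (7)·(9) = 383
305·t² − 766·t + 432 = 0  ⇒  m = 383² − 305·432 = 14929
m = 14929 > 0,  v_rel·d = 383 > 0  ⇒  inside

inside=yes margin=14929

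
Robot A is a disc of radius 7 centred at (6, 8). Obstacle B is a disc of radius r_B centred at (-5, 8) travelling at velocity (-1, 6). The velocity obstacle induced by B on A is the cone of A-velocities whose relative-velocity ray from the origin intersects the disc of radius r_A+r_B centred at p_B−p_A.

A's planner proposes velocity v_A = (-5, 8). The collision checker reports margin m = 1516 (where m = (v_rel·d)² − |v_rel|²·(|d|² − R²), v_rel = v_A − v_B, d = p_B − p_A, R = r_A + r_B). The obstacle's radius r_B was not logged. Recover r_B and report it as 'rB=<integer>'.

m = 1516
d = (-11, 0);  v_rel = (-4, 2),  |v_rel|² = 20
v_rel×d = (-4)·(0) − (2)·(-11) = 22
since m = R²·20 − 22²:  R² = (484 + 1516) / 20 = 100
R = √100 = 10  ⇒  r_B = 10 − 7 = 3

rB=3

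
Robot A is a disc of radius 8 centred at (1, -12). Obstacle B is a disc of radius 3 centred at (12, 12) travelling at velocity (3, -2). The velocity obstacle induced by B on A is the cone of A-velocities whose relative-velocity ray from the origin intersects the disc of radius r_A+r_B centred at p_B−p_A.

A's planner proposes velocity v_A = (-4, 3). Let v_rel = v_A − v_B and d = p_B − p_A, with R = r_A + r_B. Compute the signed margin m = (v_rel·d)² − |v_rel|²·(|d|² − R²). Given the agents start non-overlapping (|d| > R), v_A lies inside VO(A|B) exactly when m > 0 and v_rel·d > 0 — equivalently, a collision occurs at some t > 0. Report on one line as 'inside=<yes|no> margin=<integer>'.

d = (11, 24),  |d|² = 697;  R = 8+3 = 11,  c = 697−11² = 576
v_rel = (-7, 5),  |v_rel|² = 74;  v_rel·d = (-7)·(11) + (5)·(24) = 43
74·t² − 86·t + 576 = 0  ⇒  m = 43² − 74·576 = -40775
m = -40775 < 0,  v_rel·d = 43 > 0  ⇒  outside

inside=no margin=-40775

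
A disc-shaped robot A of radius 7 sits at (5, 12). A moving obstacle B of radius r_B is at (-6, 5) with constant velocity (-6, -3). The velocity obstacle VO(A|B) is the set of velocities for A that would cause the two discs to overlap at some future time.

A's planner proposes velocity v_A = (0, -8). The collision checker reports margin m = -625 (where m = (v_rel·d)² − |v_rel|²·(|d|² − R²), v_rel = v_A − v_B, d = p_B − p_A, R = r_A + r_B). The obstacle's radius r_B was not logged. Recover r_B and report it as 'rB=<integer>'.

m = -625
d = (-11, -7);  v_rel = (6, -5),  |v_rel|² = 61
v_rel×d = (6)·(-7) − (-5)·(-11) = -97
since m = R²·61 − (-97)²:  R² = (9409 + -625) / 61 = 144
R = √144 = 12  ⇒  r_B = 12 − 7 = 5

rB=5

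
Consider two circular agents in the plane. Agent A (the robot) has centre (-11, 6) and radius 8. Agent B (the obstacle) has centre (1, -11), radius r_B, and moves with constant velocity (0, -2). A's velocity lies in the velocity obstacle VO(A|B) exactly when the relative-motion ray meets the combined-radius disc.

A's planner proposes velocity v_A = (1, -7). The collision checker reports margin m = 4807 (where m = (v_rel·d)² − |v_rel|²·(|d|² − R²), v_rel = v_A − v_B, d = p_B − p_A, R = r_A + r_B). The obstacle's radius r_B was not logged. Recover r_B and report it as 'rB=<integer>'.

m = 4807
d = (12, -17);  v_rel = (1, -5),  |v_rel|² = 26
v_rel×d = (1)·(-17) − (-5)·(12) = 43
since m = R²·26 − 43²:  R² = (1849 + 4807) / 26 = 256
R = √256 = 16  ⇒  r_B = 16 − 8 = 8

rB=8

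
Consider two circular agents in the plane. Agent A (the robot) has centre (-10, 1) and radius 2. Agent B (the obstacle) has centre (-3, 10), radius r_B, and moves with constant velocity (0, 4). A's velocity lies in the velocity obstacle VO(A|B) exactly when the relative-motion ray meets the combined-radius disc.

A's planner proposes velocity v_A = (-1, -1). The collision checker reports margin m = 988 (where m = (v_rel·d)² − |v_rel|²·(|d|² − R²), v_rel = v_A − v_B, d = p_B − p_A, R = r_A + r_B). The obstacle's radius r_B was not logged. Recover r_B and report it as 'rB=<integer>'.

m = 988
d = (7, 9);  v_rel = (-1, -5),  |v_rel|² = 26
v_rel×d = (-1)·(9) − (-5)·(7) = 26
since m = R²·26 − 26²:  R² = (676 + 988) / 26 = 64
R = √64 = 8  ⇒  r_B = 8 − 2 = 6

rB=6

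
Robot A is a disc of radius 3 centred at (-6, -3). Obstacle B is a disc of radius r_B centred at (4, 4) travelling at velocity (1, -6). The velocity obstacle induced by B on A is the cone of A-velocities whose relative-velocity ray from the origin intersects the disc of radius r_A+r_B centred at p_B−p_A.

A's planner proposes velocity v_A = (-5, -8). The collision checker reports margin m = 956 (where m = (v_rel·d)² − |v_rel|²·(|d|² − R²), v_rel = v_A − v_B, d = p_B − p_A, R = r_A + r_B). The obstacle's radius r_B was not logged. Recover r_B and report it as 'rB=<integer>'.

m = 956
d = (10, 7);  v_rel = (-6, -2),  |v_rel|² = 40
v_rel×d = (-6)·(7) − (-2)·(10) = -22
since m = R²·40 − (-22)²:  R² = (484 + 956) / 40 = 36
R = √36 = 6  ⇒  r_B = 6 − 3 = 3

rB=3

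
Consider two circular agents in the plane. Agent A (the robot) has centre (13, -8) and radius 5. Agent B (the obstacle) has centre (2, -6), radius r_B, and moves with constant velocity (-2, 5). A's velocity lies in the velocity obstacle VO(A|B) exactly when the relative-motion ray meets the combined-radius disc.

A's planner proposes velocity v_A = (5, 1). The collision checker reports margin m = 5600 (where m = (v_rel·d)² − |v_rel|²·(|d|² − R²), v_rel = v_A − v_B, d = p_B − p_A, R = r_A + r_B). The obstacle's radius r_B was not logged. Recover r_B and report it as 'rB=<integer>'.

m = 5600
d = (-11, 2);  v_rel = (7, -4),  |v_rel|² = 65
v_rel×d = (7)·(2) − (-4)·(-11) = -30
since m = R²·65 − (-30)²:  R² = (900 + 5600) / 65 = 100
R = √100 = 10  ⇒  r_B = 10 − 5 = 5

rB=5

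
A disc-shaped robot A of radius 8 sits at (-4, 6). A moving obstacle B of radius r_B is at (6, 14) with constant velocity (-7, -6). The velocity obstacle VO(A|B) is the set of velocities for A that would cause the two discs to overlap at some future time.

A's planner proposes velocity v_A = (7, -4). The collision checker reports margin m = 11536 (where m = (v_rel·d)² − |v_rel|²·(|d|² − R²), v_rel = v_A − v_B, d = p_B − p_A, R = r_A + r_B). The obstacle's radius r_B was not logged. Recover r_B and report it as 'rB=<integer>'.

m = 11536
d = (10, 8);  v_rel = (14, 2),  |v_rel|² = 200
v_rel×d = (14)·(8) − (2)·(10) = 92
since m = R²·200 − 92²:  R² = (8464 + 11536) / 200 = 100
R = √100 = 10  ⇒  r_B = 10 − 8 = 2

rB=2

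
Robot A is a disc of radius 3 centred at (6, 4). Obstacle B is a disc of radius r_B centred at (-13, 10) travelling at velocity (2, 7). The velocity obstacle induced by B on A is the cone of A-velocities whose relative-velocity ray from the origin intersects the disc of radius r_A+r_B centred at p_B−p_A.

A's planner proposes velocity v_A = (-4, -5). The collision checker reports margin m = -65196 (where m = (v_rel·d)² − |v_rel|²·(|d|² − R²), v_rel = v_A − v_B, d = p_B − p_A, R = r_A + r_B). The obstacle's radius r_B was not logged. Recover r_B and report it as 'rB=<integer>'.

m = -65196
d = (-19, 6);  v_rel = (-6, -12),  |v_rel|² = 180
v_rel×d = (-6)·(6) − (-12)·(-19) = -264
since m = R²·180 − (-264)²:  R² = (69696 + -65196) / 180 = 25
R = √25 = 5  ⇒  r_B = 5 − 3 = 2

rB=2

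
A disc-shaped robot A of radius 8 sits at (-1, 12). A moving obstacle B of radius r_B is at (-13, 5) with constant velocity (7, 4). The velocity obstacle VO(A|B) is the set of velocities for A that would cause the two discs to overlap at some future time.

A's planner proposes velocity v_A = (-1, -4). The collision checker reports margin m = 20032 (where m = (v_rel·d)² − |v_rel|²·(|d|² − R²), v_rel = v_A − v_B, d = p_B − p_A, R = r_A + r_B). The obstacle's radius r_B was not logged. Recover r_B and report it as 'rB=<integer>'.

m = 20032
d = (-12, -7);  v_rel = (-8, -8),  |v_rel|² = 128
v_rel×d = (-8)·(-7) − (-8)·(-12) = -40
since m = R²·128 − (-40)²:  R² = (1600 + 20032) / 128 = 169
R = √169 = 13  ⇒  r_B = 13 − 8 = 5

rB=5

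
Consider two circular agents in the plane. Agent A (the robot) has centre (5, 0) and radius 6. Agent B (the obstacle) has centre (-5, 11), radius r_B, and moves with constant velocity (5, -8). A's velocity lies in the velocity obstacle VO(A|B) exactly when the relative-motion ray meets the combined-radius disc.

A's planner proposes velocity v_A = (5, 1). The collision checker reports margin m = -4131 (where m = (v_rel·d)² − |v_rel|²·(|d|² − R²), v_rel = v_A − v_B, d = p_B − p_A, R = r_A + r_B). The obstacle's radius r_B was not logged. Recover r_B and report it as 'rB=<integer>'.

m = -4131
d = (-10, 11);  v_rel = (0, 9),  |v_rel|² = 81
v_rel×d = (0)·(11) − (9)·(-10) = 90
since m = R²·81 − 90²:  R² = (8100 + -4131) / 81 = 49
R = √49 = 7  ⇒  r_B = 7 − 6 = 1

rB=1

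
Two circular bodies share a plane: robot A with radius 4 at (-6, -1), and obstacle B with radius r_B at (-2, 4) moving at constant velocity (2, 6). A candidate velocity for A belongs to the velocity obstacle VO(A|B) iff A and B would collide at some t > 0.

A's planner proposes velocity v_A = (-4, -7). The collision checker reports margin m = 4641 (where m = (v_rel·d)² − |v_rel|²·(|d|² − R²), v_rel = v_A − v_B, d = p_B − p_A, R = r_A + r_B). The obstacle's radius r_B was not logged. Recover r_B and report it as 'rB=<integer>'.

m = 4641
d = (4, 5);  v_rel = (-6, -13),  |v_rel|² = 205
v_rel×d = (-6)·(5) − (-13)·(4) = 22
since m = R²·205 − 22²:  R² = (484 + 4641) / 205 = 25
R = √25 = 5  ⇒  r_B = 5 − 4 = 1

rB=1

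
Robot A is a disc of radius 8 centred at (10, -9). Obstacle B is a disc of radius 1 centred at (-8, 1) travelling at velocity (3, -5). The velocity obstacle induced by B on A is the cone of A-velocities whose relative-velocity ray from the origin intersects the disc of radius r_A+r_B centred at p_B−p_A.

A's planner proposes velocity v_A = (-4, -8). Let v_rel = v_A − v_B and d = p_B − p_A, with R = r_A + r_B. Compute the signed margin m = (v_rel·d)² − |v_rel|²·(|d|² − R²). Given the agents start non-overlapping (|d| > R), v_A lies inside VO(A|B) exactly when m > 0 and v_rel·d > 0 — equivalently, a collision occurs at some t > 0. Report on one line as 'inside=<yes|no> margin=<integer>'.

d = (-18, 10),  |d|² = 424;  R = 8+1 = 9,  c = 424−9² = 343
v_rel = (-7, -3),  |v_rel|² = 58;  v_rel·d = (-7)·(-18) + (-3)·(10) = 96
58·t² − 192·t + 343 = 0  ⇒  m = 96² − 58·343 = -10678
m = -10678 < 0,  v_rel·d = 96 > 0  ⇒  outside

inside=no margin=-10678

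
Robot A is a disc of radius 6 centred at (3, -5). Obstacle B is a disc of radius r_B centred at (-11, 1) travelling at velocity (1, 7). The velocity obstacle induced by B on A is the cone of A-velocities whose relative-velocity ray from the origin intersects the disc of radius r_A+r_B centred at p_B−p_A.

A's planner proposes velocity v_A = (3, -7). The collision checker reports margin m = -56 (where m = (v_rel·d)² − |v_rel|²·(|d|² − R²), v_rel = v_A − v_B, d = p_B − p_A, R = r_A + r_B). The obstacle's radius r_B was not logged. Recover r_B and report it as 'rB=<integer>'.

m = -56
d = (-14, 6);  v_rel = (2, -14),  |v_rel|² = 200
v_rel×d = (2)·(6) − (-14)·(-14) = -184
since m = R²·200 − (-184)²:  R² = (33856 + -56) / 200 = 169
R = √169 = 13  ⇒  r_B = 13 − 6 = 7

rB=7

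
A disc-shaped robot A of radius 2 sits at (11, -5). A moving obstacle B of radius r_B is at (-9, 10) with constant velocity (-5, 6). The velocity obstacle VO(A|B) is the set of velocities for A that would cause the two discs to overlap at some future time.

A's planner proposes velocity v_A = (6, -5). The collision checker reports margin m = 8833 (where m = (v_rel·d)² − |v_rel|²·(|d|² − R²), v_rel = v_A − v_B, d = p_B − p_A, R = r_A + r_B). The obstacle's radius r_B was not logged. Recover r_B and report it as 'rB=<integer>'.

m = 8833
d = (-20, 15);  v_rel = (11, -11),  |v_rel|² = 242
v_rel×d = (11)·(15) − (-11)·(-20) = -55
since m = R²·242 − (-55)²:  R² = (3025 + 8833) / 242 = 49
R = √49 = 7  ⇒  r_B = 7 − 2 = 5

rB=5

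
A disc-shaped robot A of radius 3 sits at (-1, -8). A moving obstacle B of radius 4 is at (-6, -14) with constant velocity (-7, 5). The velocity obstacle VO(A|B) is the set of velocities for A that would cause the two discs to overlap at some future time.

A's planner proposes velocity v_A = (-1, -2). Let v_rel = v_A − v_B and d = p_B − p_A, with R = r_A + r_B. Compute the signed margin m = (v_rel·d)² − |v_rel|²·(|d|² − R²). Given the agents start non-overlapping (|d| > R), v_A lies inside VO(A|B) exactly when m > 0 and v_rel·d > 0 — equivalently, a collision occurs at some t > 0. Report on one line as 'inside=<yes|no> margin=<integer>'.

d = (-5, -6),  |d|² = 61;  R = 3+4 = 7,  c = 61−7² = 12
v_rel = (6, -7),  |v_rel|² = 85;  v_rel·d = (6)·(-5) + (-7)·(-6) = 12
85·t² − 24·t + 12 = 0  ⇒  m = 12² − 85·12 = -876
m = -876 < 0,  v_rel·d = 12 > 0  ⇒  outside

inside=no margin=-876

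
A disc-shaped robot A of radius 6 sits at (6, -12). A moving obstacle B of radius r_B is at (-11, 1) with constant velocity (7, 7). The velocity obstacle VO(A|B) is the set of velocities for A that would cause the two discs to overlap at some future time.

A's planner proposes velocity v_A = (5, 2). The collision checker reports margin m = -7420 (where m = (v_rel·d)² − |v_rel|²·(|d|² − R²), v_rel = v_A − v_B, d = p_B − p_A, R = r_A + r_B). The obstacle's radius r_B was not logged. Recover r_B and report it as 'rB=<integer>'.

m = -7420
d = (-17, 13);  v_rel = (-2, -5),  |v_rel|² = 29
v_rel×d = (-2)·(13) − (-5)·(-17) = -111
since m = R²·29 − (-111)²:  R² = (12321 + -7420) / 29 = 169
R = √169 = 13  ⇒  r_B = 13 − 6 = 7

rB=7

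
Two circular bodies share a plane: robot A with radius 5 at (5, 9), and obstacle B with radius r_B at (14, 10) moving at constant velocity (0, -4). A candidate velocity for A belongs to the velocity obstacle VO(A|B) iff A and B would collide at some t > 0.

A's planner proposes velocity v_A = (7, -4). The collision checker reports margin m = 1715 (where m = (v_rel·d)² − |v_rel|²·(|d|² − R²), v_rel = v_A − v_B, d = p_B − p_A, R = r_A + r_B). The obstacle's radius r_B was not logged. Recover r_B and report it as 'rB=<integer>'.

m = 1715
d = (9, 1);  v_rel = (7, 0),  |v_rel|² = 49
v_rel×d = (7)·(1) − (0)·(9) = 7
since m = R²·49 − 7²:  R² = (49 + 1715) / 49 = 36
R = √36 = 6  ⇒  r_B = 6 − 5 = 1

rB=1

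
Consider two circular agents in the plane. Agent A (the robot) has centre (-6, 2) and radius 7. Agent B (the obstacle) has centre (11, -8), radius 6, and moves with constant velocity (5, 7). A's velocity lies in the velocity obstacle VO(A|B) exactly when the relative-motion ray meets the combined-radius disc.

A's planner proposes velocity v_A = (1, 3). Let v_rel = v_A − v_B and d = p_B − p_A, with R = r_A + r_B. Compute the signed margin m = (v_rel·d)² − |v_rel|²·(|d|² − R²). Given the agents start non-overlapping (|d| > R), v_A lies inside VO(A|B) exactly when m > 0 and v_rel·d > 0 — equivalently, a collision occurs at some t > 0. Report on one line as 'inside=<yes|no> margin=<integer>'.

d = (17, -10),  |d|² = 389;  R = 7+6 = 13,  c = 389−13² = 220
v_rel = (-4, -4),  |v_rel|² = 32;  v_rel·d = (-4)·(17) + (-4)·(-10) = -28
32·t² + 56·t + 220 = 0  ⇒  m = (-28)² − 32·220 = -6256
m = -6256 < 0,  v_rel·d = -28 < 0  ⇒  outside

inside=no margin=-6256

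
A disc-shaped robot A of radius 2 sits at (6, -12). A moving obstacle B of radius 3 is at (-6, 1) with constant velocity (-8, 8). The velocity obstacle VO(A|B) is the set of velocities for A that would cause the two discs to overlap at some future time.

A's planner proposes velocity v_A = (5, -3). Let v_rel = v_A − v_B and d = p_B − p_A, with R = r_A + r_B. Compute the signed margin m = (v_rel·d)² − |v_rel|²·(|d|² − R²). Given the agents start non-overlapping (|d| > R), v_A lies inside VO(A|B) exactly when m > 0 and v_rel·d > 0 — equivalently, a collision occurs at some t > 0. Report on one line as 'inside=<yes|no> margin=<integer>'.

d = (-12, 13),  |d|² = 313;  R = 2+3 = 5,  c = 313−5² = 288
v_rel = (13, -11),  |v_rel|² = 290;  v_rel·d = (13)·(-12) + (-11)·(13) = -299
290·t² + 598·t + 288 = 0  ⇒  m = (-299)² − 290·288 = 5881
m = 5881 > 0,  v_rel·d = -299 < 0  ⇒  outside

inside=no margin=5881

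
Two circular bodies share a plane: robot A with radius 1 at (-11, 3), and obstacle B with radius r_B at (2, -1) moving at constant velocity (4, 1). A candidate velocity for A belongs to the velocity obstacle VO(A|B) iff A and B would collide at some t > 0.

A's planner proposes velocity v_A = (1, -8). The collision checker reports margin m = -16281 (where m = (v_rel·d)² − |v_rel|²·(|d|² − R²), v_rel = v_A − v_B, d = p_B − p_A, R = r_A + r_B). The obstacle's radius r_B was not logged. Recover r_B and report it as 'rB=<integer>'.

m = -16281
d = (13, -4);  v_rel = (-3, -9),  |v_rel|² = 90
v_rel×d = (-3)·(-4) − (-9)·(13) = 129
since m = R²·90 − 129²:  R² = (16641 + -16281) / 90 = 4
R = √4 = 2  ⇒  r_B = 2 − 1 = 1

rB=1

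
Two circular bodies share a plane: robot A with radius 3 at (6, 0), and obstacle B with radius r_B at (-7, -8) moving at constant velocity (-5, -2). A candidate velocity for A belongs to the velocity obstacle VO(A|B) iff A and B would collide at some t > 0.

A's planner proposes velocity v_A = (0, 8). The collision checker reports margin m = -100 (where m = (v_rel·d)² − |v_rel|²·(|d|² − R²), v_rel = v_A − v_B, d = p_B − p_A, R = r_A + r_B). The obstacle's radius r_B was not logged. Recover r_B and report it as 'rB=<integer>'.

m = -100
d = (-13, -8);  v_rel = (5, 10),  |v_rel|² = 125
v_rel×d = (5)·(-8) − (10)·(-13) = 90
since m = R²·125 − 90²:  R² = (8100 + -100) / 125 = 64
R = √64 = 8  ⇒  r_B = 8 − 3 = 5

rB=5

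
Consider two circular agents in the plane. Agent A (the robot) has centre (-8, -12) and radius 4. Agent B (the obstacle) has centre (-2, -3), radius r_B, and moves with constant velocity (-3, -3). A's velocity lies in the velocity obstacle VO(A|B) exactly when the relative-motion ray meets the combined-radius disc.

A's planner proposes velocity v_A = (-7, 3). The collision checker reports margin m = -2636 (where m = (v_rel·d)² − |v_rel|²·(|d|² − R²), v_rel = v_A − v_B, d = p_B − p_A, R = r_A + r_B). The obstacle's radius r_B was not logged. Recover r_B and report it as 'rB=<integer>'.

m = -2636
d = (6, 9);  v_rel = (-4, 6),  |v_rel|² = 52
v_rel×d = (-4)·(9) − (6)·(6) = -72
since m = R²·52 − (-72)²:  R² = (5184 + -2636) / 52 = 49
R = √49 = 7  ⇒  r_B = 7 − 4 = 3

rB=3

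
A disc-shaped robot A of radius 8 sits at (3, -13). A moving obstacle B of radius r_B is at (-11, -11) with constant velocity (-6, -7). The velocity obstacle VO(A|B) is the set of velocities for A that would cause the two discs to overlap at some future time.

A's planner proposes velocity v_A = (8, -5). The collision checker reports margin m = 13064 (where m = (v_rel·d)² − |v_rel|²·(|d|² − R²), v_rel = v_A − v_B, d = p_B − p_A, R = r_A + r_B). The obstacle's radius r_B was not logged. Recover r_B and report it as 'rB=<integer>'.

m = 13064
d = (-14, 2);  v_rel = (14, 2),  |v_rel|² = 200
v_rel×d = (14)·(2) − (2)·(-14) = 56
since m = R²·200 − 56²:  R² = (3136 + 13064) / 200 = 81
R = √81 = 9  ⇒  r_B = 9 − 8 = 1

rB=1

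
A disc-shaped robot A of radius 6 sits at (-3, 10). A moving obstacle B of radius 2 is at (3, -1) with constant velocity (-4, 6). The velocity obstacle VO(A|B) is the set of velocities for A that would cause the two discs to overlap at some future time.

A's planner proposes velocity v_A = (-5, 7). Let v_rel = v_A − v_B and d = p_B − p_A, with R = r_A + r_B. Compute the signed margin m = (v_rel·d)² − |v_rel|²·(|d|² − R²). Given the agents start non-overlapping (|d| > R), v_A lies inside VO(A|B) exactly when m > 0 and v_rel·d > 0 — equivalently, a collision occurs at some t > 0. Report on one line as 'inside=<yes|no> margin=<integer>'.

d = (6, -11),  |d|² = 157;  R = 6+2 = 8,  c = 157−8² = 93
v_rel = (-1, 1),  |v_rel|² = 2;  v_rel·d = (-1)·(6) + (1)·(-11) = -17
2·t² + 34·t + 93 = 0  ⇒  m = (-17)² − 2·93 = 103
m = 103 > 0,  v_rel·d = -17 < 0  ⇒  outside

inside=no margin=103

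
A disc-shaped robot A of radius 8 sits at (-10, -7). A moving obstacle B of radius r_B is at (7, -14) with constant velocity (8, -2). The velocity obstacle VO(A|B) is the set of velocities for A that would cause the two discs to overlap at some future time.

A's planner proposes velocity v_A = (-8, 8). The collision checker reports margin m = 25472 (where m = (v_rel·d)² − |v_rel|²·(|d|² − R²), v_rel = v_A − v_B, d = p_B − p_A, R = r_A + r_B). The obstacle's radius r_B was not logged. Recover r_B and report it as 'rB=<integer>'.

m = 25472
d = (17, -7);  v_rel = (-16, 10),  |v_rel|² = 356
v_rel×d = (-16)·(-7) − (10)·(17) = -58
since m = R²·356 − (-58)²:  R² = (3364 + 25472) / 356 = 81
R = √81 = 9  ⇒  r_B = 9 − 8 = 1

rB=1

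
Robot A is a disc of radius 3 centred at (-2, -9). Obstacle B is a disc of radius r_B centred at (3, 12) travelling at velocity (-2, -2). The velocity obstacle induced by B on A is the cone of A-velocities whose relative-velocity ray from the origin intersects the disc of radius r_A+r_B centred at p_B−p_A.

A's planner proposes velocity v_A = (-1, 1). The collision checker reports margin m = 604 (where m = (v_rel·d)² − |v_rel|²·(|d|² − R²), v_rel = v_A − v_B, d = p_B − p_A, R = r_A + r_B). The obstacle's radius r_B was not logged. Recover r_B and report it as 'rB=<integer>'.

m = 604
d = (5, 21);  v_rel = (1, 3),  |v_rel|² = 10
v_rel×d = (1)·(21) − (3)·(5) = 6
since m = R²·10 − 6²:  R² = (36 + 604) / 10 = 64
R = √64 = 8  ⇒  r_B = 8 − 3 = 5

rB=5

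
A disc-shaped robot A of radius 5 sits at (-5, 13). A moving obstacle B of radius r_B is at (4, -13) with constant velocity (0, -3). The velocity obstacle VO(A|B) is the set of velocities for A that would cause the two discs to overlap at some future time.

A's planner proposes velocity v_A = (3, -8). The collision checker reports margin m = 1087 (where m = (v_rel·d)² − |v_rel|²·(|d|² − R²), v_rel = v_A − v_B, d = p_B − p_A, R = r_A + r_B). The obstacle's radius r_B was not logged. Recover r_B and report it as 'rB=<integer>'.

m = 1087
d = (9, -26);  v_rel = (3, -5),  |v_rel|² = 34
v_rel×d = (3)·(-26) − (-5)·(9) = -33
since m = R²·34 − (-33)²:  R² = (1089 + 1087) / 34 = 64
R = √64 = 8  ⇒  r_B = 8 − 5 = 3

rB=3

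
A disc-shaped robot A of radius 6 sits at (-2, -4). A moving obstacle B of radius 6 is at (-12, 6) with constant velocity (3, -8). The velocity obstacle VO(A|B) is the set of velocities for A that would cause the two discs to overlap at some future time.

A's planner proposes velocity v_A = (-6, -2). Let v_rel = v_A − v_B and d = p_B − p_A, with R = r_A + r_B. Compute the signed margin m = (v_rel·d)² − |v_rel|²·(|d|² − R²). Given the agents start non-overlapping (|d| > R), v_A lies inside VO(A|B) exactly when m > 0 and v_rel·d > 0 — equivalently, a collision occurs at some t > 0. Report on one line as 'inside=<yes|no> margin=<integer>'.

d = (-10, 10),  |d|² = 200;  R = 6+6 = 12,  c = 200−12² = 56
v_rel = (-9, 6),  |v_rel|² = 117;  v_rel·d = (-9)·(-10) + (6)·(10) = 150
117·t² − 300·t + 56 = 0  ⇒  m = 150² − 117·56 = 15948
m = 15948 > 0,  v_rel·d = 150 > 0  ⇒  inside

inside=yes margin=15948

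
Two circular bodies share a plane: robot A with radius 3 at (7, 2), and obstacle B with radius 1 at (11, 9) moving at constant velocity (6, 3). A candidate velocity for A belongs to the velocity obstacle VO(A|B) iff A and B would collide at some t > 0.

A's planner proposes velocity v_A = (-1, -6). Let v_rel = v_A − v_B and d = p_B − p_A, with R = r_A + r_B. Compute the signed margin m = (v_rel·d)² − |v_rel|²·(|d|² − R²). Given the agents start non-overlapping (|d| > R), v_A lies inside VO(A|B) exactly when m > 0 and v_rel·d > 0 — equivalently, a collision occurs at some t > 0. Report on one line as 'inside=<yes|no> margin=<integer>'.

d = (4, 7),  |d|² = 65;  R = 3+1 = 4,  c = 65−4² = 49
v_rel = (-7, -9),  |v_rel|² = 130;  v_rel·d = (-7)·(4) + (-9)·(7) = -91
130·t² + 182·t + 49 = 0  ⇒  m = (-91)² − 130·49 = 1911
m = 1911 > 0,  v_rel·d = -91 < 0  ⇒  outside

inside=no margin=1911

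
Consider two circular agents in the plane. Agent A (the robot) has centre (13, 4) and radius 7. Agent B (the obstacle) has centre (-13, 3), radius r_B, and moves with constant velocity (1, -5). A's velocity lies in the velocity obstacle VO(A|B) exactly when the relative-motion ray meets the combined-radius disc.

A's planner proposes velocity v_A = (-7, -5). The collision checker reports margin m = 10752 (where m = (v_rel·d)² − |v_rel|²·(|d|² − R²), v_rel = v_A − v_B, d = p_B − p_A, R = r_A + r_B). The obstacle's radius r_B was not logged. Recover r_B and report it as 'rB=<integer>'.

m = 10752
d = (-26, -1);  v_rel = (-8, 0),  |v_rel|² = 64
v_rel×d = (-8)·(-1) − (0)·(-26) = 8
since m = R²·64 − 8²:  R² = (64 + 10752) / 64 = 169
R = √169 = 13  ⇒  r_B = 13 − 7 = 6

rB=6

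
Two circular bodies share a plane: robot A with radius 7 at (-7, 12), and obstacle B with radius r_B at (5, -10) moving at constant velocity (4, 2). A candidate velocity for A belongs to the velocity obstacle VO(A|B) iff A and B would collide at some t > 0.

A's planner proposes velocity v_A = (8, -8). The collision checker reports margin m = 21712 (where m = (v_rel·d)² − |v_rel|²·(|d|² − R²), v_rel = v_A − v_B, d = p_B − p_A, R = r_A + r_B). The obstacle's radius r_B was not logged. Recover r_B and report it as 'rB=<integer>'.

m = 21712
d = (12, -22);  v_rel = (4, -10),  |v_rel|² = 116
v_rel×d = (4)·(-22) − (-10)·(12) = 32
since m = R²·116 − 32²:  R² = (1024 + 21712) / 116 = 196
R = √196 = 14  ⇒  r_B = 14 − 7 = 7

rB=7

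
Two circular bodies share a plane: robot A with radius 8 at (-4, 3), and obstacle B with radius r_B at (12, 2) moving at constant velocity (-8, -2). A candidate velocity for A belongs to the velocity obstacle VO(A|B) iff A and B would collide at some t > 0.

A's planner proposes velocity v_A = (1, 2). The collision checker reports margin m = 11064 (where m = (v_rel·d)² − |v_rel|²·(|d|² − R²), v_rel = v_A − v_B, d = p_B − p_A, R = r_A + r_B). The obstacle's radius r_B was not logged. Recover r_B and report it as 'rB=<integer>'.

m = 11064
d = (16, -1);  v_rel = (9, 4),  |v_rel|² = 97
v_rel×d = (9)·(-1) − (4)·(16) = -73
since m = R²·97 − (-73)²:  R² = (5329 + 11064) / 97 = 169
R = √169 = 13  ⇒  r_B = 13 − 8 = 5

rB=5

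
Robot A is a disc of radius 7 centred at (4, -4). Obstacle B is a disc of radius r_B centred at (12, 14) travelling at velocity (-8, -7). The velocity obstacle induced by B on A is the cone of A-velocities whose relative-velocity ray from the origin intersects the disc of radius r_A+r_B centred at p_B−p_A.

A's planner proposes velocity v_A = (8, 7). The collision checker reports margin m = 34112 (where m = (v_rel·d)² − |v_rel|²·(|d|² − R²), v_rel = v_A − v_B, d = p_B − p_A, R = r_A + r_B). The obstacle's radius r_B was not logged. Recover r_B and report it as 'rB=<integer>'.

m = 34112
d = (8, 18);  v_rel = (16, 14),  |v_rel|² = 452
v_rel×d = (16)·(18) − (14)·(8) = 176
since m = R²·452 − 176²:  R² = (30976 + 34112) / 452 = 144
R = √144 = 12  ⇒  r_B = 12 − 7 = 5

rB=5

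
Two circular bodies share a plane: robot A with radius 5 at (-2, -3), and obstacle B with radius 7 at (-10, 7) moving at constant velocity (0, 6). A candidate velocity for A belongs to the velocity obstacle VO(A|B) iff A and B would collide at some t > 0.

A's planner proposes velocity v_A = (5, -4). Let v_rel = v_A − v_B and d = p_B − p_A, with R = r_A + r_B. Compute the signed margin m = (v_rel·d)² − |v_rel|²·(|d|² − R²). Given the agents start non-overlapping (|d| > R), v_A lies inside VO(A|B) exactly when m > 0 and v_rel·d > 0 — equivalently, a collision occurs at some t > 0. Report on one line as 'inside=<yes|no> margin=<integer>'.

d = (-8, 10),  |d|² = 164;  R = 5+7 = 12,  c = 164−12² = 20
v_rel = (5, -10),  |v_rel|² = 125;  v_rel·d = (5)·(-8) + (-10)·(10) = -140
125·t² + 280·t + 20 = 0  ⇒  m = (-140)² − 125·20 = 17100
m = 17100 > 0,  v_rel·d = -140 < 0  ⇒  outside

inside=no margin=17100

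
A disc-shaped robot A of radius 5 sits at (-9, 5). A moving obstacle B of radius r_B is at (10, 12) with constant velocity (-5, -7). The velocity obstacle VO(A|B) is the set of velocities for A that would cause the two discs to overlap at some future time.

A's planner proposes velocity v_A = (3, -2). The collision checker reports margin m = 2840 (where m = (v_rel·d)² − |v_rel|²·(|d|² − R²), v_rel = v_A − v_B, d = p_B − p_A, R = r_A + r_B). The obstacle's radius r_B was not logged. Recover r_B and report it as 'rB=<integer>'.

m = 2840
d = (19, 7);  v_rel = (8, 5),  |v_rel|² = 89
v_rel×d = (8)·(7) − (5)·(19) = -39
since m = R²·89 − (-39)²:  R² = (1521 + 2840) / 89 = 49
R = √49 = 7  ⇒  r_B = 7 − 5 = 2

rB=2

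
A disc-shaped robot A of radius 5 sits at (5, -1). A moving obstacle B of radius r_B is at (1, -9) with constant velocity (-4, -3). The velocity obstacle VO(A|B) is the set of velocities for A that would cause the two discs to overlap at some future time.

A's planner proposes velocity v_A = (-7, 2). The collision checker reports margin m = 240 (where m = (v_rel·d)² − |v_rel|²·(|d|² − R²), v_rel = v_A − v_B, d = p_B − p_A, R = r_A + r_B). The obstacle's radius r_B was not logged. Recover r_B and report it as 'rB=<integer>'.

m = 240
d = (-4, -8);  v_rel = (-3, 5),  |v_rel|² = 34
v_rel×d = (-3)·(-8) − (5)·(-4) = 44
since m = R²·34 − 44²:  R² = (1936 + 240) / 34 = 64
R = √64 = 8  ⇒  r_B = 8 − 5 = 3

rB=3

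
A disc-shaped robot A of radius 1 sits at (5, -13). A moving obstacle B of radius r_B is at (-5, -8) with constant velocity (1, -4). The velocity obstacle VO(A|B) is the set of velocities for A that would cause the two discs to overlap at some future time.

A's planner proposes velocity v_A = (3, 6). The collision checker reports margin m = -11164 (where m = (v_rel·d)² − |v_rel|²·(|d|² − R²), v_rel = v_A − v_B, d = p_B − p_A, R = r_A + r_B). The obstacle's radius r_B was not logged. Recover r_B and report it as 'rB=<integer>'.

m = -11164
d = (-10, 5);  v_rel = (2, 10),  |v_rel|² = 104
v_rel×d = (2)·(5) − (10)·(-10) = 110
since m = R²·104 − 110²:  R² = (12100 + -11164) / 104 = 9
R = √9 = 3  ⇒  r_B = 3 − 1 = 2

rB=2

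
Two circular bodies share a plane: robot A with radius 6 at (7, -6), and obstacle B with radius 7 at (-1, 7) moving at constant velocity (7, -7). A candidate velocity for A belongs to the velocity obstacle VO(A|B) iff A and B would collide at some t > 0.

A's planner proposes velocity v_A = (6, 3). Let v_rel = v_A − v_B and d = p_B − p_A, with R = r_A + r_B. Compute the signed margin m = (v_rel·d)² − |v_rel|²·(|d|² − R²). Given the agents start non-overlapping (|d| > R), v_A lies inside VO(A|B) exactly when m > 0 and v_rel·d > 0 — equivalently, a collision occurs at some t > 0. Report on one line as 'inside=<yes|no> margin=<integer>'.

d = (-8, 13),  |d|² = 233;  R = 6+7 = 13,  c = 233−13² = 64
v_rel = (-1, 10),  |v_rel|² = 101;  v_rel·d = (-1)·(-8) + (10)·(13) = 138
101·t² − 276·t + 64 = 0  ⇒  m = 138² − 101·64 = 12580
m = 12580 > 0,  v_rel·d = 138 > 0  ⇒  inside

inside=yes margin=12580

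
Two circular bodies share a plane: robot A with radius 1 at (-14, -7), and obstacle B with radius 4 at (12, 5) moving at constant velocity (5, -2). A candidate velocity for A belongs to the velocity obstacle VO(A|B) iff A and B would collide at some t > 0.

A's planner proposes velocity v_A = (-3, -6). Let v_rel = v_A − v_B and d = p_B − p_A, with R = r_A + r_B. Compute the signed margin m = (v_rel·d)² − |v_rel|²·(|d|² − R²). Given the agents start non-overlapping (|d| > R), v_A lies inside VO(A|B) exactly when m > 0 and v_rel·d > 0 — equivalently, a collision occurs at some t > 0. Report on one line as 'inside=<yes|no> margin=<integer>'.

d = (26, 12),  |d|² = 820;  R = 1+4 = 5,  c = 820−5² = 795
v_rel = (-8, -4),  |v_rel|² = 80;  v_rel·d = (-8)·(26) + (-4)·(12) = -256
80·t² + 512·t + 795 = 0  ⇒  m = (-256)² − 80·795 = 1936
m = 1936 > 0,  v_rel·d = -256 < 0  ⇒  outside

inside=no margin=1936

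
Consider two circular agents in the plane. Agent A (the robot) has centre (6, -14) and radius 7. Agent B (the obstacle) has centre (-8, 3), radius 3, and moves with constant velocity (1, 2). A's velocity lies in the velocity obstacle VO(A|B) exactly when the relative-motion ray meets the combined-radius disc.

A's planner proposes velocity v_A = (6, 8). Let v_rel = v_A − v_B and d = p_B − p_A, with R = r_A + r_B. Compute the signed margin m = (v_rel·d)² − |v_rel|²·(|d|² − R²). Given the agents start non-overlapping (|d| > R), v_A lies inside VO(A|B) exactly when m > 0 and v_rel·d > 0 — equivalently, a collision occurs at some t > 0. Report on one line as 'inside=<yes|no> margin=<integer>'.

d = (-14, 17),  |d|² = 485;  R = 7+3 = 10,  c = 485−10² = 385
v_rel = (5, 6),  |v_rel|² = 61;  v_rel·d = (5)·(-14) + (6)·(17) = 32
61·t² − 64·t + 385 = 0  ⇒  m = 32² − 61·385 = -22461
m = -22461 < 0,  v_rel·d = 32 > 0  ⇒  outside

inside=no margin=-22461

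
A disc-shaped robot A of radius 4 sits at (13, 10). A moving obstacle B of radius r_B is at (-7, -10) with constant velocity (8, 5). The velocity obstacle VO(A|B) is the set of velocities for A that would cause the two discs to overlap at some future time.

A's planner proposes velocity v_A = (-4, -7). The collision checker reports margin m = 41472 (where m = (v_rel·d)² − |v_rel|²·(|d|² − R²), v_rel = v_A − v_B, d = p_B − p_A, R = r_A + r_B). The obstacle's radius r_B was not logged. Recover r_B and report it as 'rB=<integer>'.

m = 41472
d = (-20, -20);  v_rel = (-12, -12),  |v_rel|² = 288
v_rel×d = (-12)·(-20) − (-12)·(-20) = 0
since m = R²·288 − 0²:  R² = (0 + 41472) / 288 = 144
R = √144 = 12  ⇒  r_B = 12 − 4 = 8

rB=8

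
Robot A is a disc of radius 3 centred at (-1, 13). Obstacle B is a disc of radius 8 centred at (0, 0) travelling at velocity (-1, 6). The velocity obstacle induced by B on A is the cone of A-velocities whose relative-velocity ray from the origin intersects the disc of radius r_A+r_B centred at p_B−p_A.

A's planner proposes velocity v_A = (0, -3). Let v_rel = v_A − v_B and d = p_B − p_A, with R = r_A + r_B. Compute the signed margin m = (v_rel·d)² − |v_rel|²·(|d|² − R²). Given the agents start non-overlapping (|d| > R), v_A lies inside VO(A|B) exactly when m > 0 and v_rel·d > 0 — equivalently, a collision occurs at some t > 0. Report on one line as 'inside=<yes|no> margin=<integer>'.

d = (1, -13),  |d|² = 170;  R = 3+8 = 11,  c = 170−11² = 49
v_rel = (1, -9),  |v_rel|² = 82;  v_rel·d = (1)·(1) + (-9)·(-13) = 118
82·t² − 236·t + 49 = 0  ⇒  m = 118² − 82·49 = 9906
m = 9906 > 0,  v_rel·d = 118 > 0  ⇒  inside

inside=yes margin=9906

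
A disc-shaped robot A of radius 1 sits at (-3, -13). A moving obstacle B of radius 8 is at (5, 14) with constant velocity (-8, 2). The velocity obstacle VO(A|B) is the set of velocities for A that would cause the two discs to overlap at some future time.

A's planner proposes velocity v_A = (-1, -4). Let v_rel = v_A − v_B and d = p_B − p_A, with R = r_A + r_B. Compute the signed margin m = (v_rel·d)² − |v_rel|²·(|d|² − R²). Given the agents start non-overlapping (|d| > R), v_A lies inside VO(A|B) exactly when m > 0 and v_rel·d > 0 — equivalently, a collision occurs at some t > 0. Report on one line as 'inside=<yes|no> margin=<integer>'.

d = (8, 27),  |d|² = 793;  R = 1+8 = 9,  c = 793−9² = 712
v_rel = (7, -6),  |v_rel|² = 85;  v_rel·d = (7)·(8) + (-6)·(27) = -106
85·t² + 212·t + 712 = 0  ⇒  m = (-106)² − 85·712 = -49284
m = -49284 < 0,  v_rel·d = -106 < 0  ⇒  outside

inside=no margin=-49284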